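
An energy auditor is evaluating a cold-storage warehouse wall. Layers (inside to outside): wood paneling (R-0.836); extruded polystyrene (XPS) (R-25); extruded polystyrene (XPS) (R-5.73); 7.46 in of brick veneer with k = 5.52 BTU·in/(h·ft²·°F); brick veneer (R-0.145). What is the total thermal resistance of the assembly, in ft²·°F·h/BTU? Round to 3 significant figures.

7.46/5.52 = 1.351
R_total = 0.836 + 25 + 5.73 + 1.351 + 0.145 = 33.06 ft²·°F·h/BTU

33.1 ft²·°F·h/BTU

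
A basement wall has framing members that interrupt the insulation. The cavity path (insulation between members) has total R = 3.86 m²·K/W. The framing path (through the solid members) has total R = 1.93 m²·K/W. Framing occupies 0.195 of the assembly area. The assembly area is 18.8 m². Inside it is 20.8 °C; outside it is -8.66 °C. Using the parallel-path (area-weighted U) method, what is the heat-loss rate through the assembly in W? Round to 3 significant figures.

U_eff = 0.805/3.86 + 0.195/1.93 = 0.2085 + 0.101 = 0.3096
R_eff = 1/U_eff = 3.23 m²·K/W
Q = 18.8 × (20.8 − (-8.66)) / 3.23 = 171.5 W

171 W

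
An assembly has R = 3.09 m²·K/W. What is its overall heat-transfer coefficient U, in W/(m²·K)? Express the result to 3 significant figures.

U = 1/R = 1/3.09 = 0.3236

0.324 W/(m²·K)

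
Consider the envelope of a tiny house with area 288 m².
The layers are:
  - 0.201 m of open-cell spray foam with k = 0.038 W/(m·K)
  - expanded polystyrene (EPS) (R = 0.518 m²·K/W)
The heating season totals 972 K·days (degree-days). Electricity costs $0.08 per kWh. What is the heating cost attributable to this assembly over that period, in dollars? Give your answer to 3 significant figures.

92.5 dollars

0.201/0.038 = 5.289
R_total = 5.289 + 0.518 = 5.807 m²·K/W
E = A × HDD × 24 / R / 1000 = 288 × 972 × 24 / 5.807 / 1000 = 1157 kWh
Cost = 1157 × 0.08 = $92.55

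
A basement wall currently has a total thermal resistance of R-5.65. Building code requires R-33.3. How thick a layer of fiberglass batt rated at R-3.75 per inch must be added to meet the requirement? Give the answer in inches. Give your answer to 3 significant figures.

ΔR = 33.3 − 5.65 = 27.65 ft²·°F·h/BTU
L = ΔR / (R/in) = 27.65/3.75 = 7.373 in

7.37 in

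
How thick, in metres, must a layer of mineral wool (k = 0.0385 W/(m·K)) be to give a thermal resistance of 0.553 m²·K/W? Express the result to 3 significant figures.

L = R·k = 0.553 × 0.0385 = 0.02129 m

0.0213 m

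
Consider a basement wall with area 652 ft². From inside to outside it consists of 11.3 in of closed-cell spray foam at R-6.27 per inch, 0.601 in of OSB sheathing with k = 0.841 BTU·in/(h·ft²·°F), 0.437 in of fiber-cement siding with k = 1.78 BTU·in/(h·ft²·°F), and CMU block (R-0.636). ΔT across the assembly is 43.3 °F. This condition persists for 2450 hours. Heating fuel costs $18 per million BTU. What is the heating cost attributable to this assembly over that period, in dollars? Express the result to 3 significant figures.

17.2 dollars

11.3 × 6.27 = 70.85
0.601/0.841 = 0.7146
0.437/1.78 = 0.2455
R_total = 70.85 + 0.7146 + 0.2455 + 0.636 = 72.45 ft²·°F·h/BTU
Q = 652 × 43.3 / 72.45 = 389.7 BTU/h
E = 389.7 × 2450 = 954700 BTU
Cost = 954700/10⁶ × 18 = $17.19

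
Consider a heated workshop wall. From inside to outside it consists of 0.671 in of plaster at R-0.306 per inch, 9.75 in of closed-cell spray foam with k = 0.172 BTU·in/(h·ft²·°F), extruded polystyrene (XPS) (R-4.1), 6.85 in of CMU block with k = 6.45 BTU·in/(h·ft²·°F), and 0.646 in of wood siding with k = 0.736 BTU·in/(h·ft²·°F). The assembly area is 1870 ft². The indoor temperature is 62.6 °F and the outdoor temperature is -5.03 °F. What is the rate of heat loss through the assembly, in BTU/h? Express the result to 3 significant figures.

0.671 × 0.306 = 0.2053
9.75/0.172 = 56.69
6.85/6.45 = 1.062
0.646/0.736 = 0.8777
R_total = 0.2053 + 56.69 + 4.1 + 1.062 + 0.8777 = 62.93 ft²·°F·h/BTU
Q = A·ΔT/R = 1870 × (62.6 − (-5.03)) / 62.93 = 2010 BTU/h

2010 BTU/h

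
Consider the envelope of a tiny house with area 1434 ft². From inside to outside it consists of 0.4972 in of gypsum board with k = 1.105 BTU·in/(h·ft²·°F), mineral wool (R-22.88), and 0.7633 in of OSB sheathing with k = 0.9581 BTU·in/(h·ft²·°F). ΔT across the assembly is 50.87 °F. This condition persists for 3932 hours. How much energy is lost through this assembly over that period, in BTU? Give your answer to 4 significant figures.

11890000 BTU

0.4972/1.105 = 0.44995
0.7633/0.9581 = 0.79668
R_total = 0.44995 + 22.88 + 0.79668 = 24.127 ft²·°F·h/BTU
Q = 1434 × 50.87 / 24.127 = 3023.5 BTU/h
E = 3023.5 × 3932 = 11889000 BTU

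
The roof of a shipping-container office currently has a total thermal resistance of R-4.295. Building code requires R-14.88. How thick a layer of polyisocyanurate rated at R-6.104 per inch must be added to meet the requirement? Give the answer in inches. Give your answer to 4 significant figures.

1.734 in

ΔR = 14.88 − 4.295 = 10.585 ft²·°F·h/BTU
L = ΔR / (R/in) = 10.585/6.104 = 1.7341 in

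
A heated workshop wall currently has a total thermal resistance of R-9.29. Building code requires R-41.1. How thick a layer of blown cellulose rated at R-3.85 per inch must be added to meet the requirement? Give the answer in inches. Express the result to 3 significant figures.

8.26 in

ΔR = 41.1 − 9.29 = 31.81 ft²·°F·h/BTU
L = ΔR / (R/in) = 31.81/3.85 = 8.262 in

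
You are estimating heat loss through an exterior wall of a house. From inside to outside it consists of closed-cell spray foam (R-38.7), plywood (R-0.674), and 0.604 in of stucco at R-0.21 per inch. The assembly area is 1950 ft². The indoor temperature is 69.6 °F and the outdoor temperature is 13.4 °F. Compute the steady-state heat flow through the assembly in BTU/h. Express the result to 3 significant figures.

0.604 × 0.21 = 0.1268
R_total = 38.7 + 0.674 + 0.1268 = 39.5 ft²·°F·h/BTU
Q = A·ΔT/R = 1950 × (69.6 − 13.4) / 39.5 = 2774 BTU/h

2770 BTU/h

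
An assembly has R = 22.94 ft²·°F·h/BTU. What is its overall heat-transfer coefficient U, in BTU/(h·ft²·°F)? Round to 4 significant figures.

0.04359 BTU/(h·ft²·°F)

U = 1/R = 1/22.94 = 0.043592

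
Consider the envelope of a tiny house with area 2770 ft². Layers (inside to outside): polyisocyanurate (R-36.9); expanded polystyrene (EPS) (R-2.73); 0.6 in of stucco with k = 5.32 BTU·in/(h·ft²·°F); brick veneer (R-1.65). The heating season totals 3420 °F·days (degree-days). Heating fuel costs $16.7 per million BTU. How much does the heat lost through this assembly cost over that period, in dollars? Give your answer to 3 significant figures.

0.6/5.32 = 0.1128
R_total = 36.9 + 2.73 + 0.1128 + 1.65 = 41.39 ft²·°F·h/BTU
E = A × HDD × 24 / R = 2770 × 3420 × 24 / 41.39 = 5493000 BTU
Cost = 5493000/10⁶ × 16.7 = $91.73

91.7 dollars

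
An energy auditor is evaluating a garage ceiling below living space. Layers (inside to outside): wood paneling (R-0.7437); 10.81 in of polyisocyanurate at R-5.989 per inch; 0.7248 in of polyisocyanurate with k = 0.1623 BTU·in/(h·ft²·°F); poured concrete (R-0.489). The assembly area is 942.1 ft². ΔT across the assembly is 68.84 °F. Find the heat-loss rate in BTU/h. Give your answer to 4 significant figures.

920.7 BTU/h

10.81 × 5.989 = 64.741
0.7248/0.1623 = 4.4658
R_total = 0.7437 + 64.741 + 4.4658 + 0.489 = 70.44 ft²·°F·h/BTU
Q = A·ΔT/R = 942.1 × 68.84 / 70.44 = 920.71 BTU/h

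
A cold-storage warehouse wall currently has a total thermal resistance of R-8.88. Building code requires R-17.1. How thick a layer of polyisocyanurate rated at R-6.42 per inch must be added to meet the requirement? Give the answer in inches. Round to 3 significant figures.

1.28 in

ΔR = 17.1 − 8.88 = 8.22 ft²·°F·h/BTU
L = ΔR / (R/in) = 8.22/6.42 = 1.28 in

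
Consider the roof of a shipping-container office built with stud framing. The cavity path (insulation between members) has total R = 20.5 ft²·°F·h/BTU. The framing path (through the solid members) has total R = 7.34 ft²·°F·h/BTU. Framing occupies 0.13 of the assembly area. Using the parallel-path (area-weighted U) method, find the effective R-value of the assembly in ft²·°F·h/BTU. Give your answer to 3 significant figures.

U_eff = 0.87/20.5 + 0.13/7.34 = 0.04244 + 0.01771 = 0.06015
R_eff = 1/U_eff = 16.63 ft²·°F·h/BTU

16.6 ft²·°F·h/BTU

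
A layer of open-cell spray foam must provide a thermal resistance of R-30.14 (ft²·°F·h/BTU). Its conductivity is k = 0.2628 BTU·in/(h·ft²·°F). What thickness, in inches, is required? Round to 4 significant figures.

L = R × k = 30.14 × 0.2628 = 7.9208 in

7.921 in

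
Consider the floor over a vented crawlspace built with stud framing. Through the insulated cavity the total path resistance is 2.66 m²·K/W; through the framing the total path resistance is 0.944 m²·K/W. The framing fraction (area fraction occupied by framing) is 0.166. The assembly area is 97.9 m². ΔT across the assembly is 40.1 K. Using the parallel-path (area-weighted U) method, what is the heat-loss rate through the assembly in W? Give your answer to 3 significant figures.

U_eff = 0.834/2.66 + 0.166/0.944 = 0.3135 + 0.1758 = 0.4894
R_eff = 1/U_eff = 2.043 m²·K/W
Q = 97.9 × 40.1 / 2.043 = 1921 W

1920 W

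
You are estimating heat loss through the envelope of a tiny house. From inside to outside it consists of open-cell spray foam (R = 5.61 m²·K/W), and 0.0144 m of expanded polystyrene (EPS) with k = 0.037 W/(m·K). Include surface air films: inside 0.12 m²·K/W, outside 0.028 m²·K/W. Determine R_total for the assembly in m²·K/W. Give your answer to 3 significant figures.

6.15 m²·K/W

0.0144/0.037 = 0.3892
R_total = 0.12 + 5.61 + 0.3892 + 0.028 = 6.147 m²·K/W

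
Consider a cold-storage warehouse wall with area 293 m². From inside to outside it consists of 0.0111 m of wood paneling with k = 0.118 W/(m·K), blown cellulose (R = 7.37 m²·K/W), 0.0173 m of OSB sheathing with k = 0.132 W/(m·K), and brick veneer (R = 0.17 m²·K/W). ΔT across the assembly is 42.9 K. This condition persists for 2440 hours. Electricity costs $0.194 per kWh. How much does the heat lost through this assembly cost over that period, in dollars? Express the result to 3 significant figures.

766 dollars

0.0111/0.118 = 0.09407
0.0173/0.132 = 0.1311
R_total = 0.09407 + 7.37 + 0.1311 + 0.17 = 7.765 m²·K/W
Q = 293 × 42.9 / 7.765 = 1619 W
E = 1619 W × 2440 h / 1000 = 3950 kWh
Cost = 3950 × 0.194 = $766.2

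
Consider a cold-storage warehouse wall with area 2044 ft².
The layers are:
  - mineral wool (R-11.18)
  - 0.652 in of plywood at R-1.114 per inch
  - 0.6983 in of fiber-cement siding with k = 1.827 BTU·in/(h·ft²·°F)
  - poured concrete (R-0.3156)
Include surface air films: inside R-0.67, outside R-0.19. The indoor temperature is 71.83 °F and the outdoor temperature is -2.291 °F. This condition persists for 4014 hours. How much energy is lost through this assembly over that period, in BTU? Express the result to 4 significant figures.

0.652 × 1.114 = 0.72633
0.6983/1.827 = 0.38221
R_total = 0.67 + 11.18 + 0.72633 + 0.38221 + 0.3156 + 0.19 = 13.464 ft²·°F·h/BTU
Q = 2044 × (71.83 − (-2.291)) / 13.464 = 11252 BTU/h
E = 11252 × 4014 = 45167000 BTU

45170000 BTU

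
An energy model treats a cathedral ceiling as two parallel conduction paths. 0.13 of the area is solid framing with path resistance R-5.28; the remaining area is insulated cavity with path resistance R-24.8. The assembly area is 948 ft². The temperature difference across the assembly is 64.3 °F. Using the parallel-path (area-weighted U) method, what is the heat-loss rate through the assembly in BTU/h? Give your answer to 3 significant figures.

3640 BTU/h

U_eff = 0.87/24.8 + 0.13/5.28 = 0.03508 + 0.02462 = 0.0597
R_eff = 1/U_eff = 16.75 ft²·°F·h/BTU
Q = 948 × 64.3 / 16.75 = 3639 BTU/h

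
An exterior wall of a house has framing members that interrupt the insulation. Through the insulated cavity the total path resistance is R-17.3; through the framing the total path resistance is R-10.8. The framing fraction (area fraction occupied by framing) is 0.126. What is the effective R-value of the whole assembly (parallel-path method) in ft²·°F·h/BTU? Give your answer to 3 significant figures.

16.1 ft²·°F·h/BTU

U_eff = 0.874/17.3 + 0.126/10.8 = 0.05052 + 0.01167 = 0.06219
R_eff = 1/U_eff = 16.08 ft²·°F·h/BTU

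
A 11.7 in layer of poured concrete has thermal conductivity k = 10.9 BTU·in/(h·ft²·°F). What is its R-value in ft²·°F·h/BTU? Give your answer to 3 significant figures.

1.07 ft²·°F·h/BTU

R = L/k = 11.7/10.9 = 1.073 ft²·°F·h/BTU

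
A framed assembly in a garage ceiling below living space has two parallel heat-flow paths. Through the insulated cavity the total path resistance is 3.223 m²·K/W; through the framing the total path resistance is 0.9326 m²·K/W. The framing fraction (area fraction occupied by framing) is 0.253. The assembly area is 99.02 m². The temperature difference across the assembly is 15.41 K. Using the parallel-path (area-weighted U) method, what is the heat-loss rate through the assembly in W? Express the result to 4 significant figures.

U_eff = 0.747/3.223 + 0.253/0.9326 = 0.23177 + 0.27128 = 0.50306
R_eff = 1/U_eff = 1.9878 m²·K/W
Q = 99.02 × 15.41 / 1.9878 = 767.61 W

767.6 W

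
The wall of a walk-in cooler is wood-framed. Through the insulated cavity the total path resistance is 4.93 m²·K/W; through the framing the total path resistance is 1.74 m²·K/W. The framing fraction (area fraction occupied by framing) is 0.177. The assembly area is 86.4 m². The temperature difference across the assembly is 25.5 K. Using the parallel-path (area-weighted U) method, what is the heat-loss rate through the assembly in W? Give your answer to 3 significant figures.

592 W

U_eff = 0.823/4.93 + 0.177/1.74 = 0.1669 + 0.1017 = 0.2687
R_eff = 1/U_eff = 3.722 m²·K/W
Q = 86.4 × 25.5 / 3.722 = 591.9 W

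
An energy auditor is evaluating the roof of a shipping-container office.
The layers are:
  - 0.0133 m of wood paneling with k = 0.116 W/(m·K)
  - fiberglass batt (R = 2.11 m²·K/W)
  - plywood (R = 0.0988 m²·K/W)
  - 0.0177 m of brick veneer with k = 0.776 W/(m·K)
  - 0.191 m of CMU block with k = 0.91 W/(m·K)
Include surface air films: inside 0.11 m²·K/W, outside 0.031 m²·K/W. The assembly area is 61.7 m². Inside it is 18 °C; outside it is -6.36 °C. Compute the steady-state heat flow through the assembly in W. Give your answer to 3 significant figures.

0.0133/0.116 = 0.1147
0.0177/0.776 = 0.02281
0.191/0.91 = 0.2099
R_total = 0.11 + 0.1147 + 2.11 + 0.0988 + 0.02281 + 0.2099 + 0.031 = 2.697 m²·K/W
Q = A·ΔT/R = 61.7 × (18 − (-6.36)) / 2.697 = 557.3 W

557 W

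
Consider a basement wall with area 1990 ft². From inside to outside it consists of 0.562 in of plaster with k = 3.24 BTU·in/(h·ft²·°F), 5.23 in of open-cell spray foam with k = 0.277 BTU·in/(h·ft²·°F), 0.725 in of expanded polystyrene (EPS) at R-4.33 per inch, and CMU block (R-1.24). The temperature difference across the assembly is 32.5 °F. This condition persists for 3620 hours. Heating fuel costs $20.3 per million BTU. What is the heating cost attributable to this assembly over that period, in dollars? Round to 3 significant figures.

203 dollars

0.562/3.24 = 0.1735
5.23/0.277 = 18.88
0.725 × 4.33 = 3.139
R_total = 0.1735 + 18.88 + 3.139 + 1.24 = 23.43 ft²·°F·h/BTU
Q = 1990 × 32.5 / 23.43 = 2760 BTU/h
E = 2760 × 3620 = 9991000 BTU
Cost = 9991000/10⁶ × 20.3 = $202.8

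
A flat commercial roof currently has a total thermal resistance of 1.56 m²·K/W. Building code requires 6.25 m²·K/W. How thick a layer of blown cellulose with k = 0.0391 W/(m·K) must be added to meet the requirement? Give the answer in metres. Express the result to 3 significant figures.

0.183 m

ΔR = 6.25 − 1.56 = 4.69 m²·K/W
L = ΔR × k = 4.69 × 0.0391 = 0.1834 m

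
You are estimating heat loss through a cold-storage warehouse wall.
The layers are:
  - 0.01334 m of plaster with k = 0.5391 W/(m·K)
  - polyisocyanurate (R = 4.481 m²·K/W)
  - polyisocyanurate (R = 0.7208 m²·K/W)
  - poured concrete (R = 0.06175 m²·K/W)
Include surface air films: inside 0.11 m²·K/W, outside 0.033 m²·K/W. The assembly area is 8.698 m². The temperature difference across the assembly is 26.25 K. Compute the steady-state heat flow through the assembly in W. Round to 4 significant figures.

0.01334/0.5391 = 0.024745
R_total = 0.11 + 0.024745 + 4.481 + 0.7208 + 0.06175 + 0.033 = 5.4313 m²·K/W
Q = A·ΔT/R = 8.698 × 26.25 / 5.4313 = 42.038 W

42.04 W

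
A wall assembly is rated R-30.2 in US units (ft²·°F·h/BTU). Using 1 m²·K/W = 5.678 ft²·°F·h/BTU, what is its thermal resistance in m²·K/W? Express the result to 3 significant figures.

R_SI = 30.2/5.678 = 5.319

5.32 m²·K/W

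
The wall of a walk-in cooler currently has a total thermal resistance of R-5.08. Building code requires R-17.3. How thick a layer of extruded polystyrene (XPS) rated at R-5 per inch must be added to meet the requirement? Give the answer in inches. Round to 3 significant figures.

ΔR = 17.3 − 5.08 = 12.22 ft²·°F·h/BTU
L = ΔR / (R/in) = 12.22/5 = 2.444 in

2.44 in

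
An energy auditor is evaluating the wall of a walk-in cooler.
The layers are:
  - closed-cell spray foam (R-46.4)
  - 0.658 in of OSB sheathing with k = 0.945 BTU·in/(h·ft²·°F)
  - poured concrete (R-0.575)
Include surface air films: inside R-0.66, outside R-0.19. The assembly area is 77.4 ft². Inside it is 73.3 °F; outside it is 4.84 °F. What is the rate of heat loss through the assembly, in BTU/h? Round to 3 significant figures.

0.658/0.945 = 0.6963
R_total = 0.66 + 46.4 + 0.6963 + 0.575 + 0.19 = 48.52 ft²·°F·h/BTU
Q = A·ΔT/R = 77.4 × (73.3 − 4.84) / 48.52 = 109.2 BTU/h

109 BTU/h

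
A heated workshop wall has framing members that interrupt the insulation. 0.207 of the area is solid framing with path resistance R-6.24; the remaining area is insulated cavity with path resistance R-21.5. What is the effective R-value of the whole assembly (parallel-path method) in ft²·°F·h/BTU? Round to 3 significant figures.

U_eff = 0.793/21.5 + 0.207/6.24 = 0.03688 + 0.03317 = 0.07006
R_eff = 1/U_eff = 14.27 ft²·°F·h/BTU

14.3 ft²·°F·h/BTU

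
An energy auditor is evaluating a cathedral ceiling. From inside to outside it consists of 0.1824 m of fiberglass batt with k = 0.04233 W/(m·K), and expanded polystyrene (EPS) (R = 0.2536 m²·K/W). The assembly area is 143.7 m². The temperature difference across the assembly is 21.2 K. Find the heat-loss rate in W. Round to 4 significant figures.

667.7 W

0.1824/0.04233 = 4.309
R_total = 4.309 + 0.2536 = 4.5626 m²·K/W
Q = A·ΔT/R = 143.7 × 21.2 / 4.5626 = 667.7 W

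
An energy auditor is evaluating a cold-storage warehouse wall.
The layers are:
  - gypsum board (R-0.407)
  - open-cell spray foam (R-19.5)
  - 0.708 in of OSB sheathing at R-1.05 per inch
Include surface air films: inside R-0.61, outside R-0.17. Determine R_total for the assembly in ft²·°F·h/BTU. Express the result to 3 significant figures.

21.4 ft²·°F·h/BTU

0.708 × 1.05 = 0.7434
R_total = 0.61 + 0.407 + 19.5 + 0.7434 + 0.17 = 21.43 ft²·°F·h/BTU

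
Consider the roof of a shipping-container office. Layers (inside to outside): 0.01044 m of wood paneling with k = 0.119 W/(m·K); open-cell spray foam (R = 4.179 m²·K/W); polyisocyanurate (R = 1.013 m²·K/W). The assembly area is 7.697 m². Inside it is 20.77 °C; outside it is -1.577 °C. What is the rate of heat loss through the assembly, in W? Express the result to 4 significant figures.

32.58 W

0.01044/0.119 = 0.087731
R_total = 0.087731 + 4.179 + 1.013 = 5.2797 m²·K/W
Q = A·ΔT/R = 7.697 × (20.77 − (-1.577)) / 5.2797 = 32.578 W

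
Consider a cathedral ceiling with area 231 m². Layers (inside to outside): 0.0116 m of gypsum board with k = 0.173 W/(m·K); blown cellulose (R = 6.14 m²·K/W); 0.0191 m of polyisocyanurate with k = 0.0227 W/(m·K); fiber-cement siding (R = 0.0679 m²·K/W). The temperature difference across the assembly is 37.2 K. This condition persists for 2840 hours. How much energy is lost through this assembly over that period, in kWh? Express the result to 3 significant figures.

3430 kWh

0.0116/0.173 = 0.06705
0.0191/0.0227 = 0.8414
R_total = 0.06705 + 6.14 + 0.8414 + 0.0679 = 7.116 m²·K/W
Q = 231 × 37.2 / 7.116 = 1208 W
E = 1208 W × 2840 h / 1000 = 3429 kWh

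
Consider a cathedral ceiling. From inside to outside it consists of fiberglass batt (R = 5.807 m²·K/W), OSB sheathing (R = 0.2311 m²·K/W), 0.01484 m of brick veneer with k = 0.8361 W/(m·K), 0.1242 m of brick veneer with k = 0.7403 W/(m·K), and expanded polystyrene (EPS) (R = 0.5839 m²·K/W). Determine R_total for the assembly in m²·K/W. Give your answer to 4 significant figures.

6.808 m²·K/W

0.01484/0.8361 = 0.017749
0.1242/0.7403 = 0.16777
R_total = 5.807 + 0.2311 + 0.017749 + 0.16777 + 0.5839 = 6.8075 m²·K/W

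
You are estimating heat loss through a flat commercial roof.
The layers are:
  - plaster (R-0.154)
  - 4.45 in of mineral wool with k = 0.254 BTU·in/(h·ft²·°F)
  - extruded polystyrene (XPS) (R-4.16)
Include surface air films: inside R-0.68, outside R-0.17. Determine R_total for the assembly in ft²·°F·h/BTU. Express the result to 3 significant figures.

4.45/0.254 = 17.52
R_total = 0.68 + 0.154 + 17.52 + 4.16 + 0.17 = 22.68 ft²·°F·h/BTU

22.7 ft²·°F·h/BTU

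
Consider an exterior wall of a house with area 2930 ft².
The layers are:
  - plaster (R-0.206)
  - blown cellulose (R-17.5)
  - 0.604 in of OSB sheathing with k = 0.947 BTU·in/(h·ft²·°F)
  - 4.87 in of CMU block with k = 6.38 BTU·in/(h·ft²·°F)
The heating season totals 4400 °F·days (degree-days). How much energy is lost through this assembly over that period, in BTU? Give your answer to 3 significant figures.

0.604/0.947 = 0.6378
4.87/6.38 = 0.7633
R_total = 0.206 + 17.5 + 0.6378 + 0.7633 = 19.11 ft²·°F·h/BTU
E = A × HDD × 24 / R = 2930 × 4400 × 24 / 19.11 = 16190000 BTU

16200000 BTU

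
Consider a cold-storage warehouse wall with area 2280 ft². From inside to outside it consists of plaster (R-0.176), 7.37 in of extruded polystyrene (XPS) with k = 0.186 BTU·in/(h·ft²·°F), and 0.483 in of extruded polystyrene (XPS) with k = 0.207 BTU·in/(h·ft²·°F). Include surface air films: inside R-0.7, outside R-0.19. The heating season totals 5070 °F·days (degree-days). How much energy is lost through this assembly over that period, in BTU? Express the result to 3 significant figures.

7.37/0.186 = 39.62
0.483/0.207 = 2.333
R_total = 0.7 + 0.176 + 39.62 + 2.333 + 0.19 = 43.02 ft²·°F·h/BTU
E = A × HDD × 24 / R = 2280 × 5070 × 24 / 43.02 = 6448000 BTU

6450000 BTU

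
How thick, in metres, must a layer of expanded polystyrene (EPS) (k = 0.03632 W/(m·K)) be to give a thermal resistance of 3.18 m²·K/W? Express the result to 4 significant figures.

0.1155 m

L = R·k = 3.18 × 0.03632 = 0.1155 m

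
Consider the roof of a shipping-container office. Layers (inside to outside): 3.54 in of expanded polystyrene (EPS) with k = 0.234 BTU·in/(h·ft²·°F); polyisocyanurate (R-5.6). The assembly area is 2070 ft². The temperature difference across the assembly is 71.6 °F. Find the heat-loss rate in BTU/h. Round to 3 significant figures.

7150 BTU/h

3.54/0.234 = 15.13
R_total = 15.13 + 5.6 = 20.73 ft²·°F·h/BTU
Q = A·ΔT/R = 2070 × 71.6 / 20.73 = 7150 BTU/h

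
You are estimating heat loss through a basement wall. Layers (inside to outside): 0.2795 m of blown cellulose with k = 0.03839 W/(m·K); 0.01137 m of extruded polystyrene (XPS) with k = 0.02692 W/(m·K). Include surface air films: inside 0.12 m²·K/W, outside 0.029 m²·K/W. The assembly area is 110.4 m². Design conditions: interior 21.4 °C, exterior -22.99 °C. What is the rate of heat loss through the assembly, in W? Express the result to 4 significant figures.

0.2795/0.03839 = 7.2805
0.01137/0.02692 = 0.42236
R_total = 0.12 + 7.2805 + 0.42236 + 0.029 = 7.8519 m²·K/W
Q = A·ΔT/R = 110.4 × (21.4 − (-22.99)) / 7.8519 = 624.14 W

624.1 W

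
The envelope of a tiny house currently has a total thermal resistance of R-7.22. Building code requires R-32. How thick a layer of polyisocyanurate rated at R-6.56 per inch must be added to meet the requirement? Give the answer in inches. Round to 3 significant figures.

ΔR = 32 − 7.22 = 24.78 ft²·°F·h/BTU
L = ΔR / (R/in) = 24.78/6.56 = 3.777 in

3.78 in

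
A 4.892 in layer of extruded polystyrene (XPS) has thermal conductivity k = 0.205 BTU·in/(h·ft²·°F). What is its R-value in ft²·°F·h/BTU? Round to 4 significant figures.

R = L/k = 4.892/0.205 = 23.863 ft²·°F·h/BTU

23.86 ft²·°F·h/BTU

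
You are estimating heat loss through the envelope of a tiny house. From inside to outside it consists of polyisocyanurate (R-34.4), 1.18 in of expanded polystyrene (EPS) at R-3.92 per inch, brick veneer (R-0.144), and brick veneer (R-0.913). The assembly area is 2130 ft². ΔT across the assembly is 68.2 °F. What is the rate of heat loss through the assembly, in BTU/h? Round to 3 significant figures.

1.18 × 3.92 = 4.626
R_total = 34.4 + 4.626 + 0.144 + 0.913 = 40.08 ft²·°F·h/BTU
Q = A·ΔT/R = 2130 × 68.2 / 40.08 = 3624 BTU/h

3620 BTU/h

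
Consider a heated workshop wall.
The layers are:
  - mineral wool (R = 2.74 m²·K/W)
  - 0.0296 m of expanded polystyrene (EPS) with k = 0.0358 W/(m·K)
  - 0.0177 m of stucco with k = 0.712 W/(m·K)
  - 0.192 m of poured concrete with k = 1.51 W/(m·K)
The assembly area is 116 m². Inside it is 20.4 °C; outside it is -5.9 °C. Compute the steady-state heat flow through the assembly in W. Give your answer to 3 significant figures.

820 W

0.0296/0.0358 = 0.8268
0.0177/0.712 = 0.02486
0.192/1.51 = 0.1272
R_total = 2.74 + 0.8268 + 0.02486 + 0.1272 = 3.719 m²·K/W
Q = A·ΔT/R = 116 × (20.4 − (-5.9)) / 3.719 = 820.4 W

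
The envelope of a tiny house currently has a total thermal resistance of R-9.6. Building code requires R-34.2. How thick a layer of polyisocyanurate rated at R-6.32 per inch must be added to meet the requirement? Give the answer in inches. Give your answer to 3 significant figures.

ΔR = 34.2 − 9.6 = 24.6 ft²·°F·h/BTU
L = ΔR / (R/in) = 24.6/6.32 = 3.892 in

3.89 in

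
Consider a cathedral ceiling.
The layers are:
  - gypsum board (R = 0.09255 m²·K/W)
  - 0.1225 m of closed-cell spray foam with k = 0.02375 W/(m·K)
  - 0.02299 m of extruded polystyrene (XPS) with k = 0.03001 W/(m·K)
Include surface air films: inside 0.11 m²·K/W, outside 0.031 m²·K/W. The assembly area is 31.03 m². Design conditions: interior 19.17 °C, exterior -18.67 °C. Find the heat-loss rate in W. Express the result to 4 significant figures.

0.1225/0.02375 = 5.1579
0.02299/0.03001 = 0.76608
R_total = 0.11 + 0.09255 + 5.1579 + 0.76608 + 0.031 = 6.1575 m²·K/W
Q = A·ΔT/R = 31.03 × (19.17 − (-18.67)) / 6.1575 = 190.69 W

190.7 W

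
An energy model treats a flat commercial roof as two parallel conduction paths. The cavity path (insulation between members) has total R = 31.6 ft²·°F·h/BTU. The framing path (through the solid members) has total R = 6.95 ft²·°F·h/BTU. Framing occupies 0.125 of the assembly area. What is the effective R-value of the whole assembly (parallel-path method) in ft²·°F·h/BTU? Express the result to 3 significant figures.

21.9 ft²·°F·h/BTU

U_eff = 0.875/31.6 + 0.125/6.95 = 0.02769 + 0.01799 = 0.04568
R_eff = 1/U_eff = 21.89 ft²·°F·h/BTU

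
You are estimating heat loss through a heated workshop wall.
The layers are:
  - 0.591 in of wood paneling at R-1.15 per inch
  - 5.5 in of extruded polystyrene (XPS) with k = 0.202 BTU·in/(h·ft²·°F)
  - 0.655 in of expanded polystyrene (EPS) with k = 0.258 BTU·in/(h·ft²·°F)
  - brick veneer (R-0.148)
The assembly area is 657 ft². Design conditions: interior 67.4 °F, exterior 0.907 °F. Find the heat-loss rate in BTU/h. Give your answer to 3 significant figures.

0.591 × 1.15 = 0.6796
5.5/0.202 = 27.23
0.655/0.258 = 2.539
R_total = 0.6796 + 27.23 + 2.539 + 0.148 = 30.59 ft²·°F·h/BTU
Q = A·ΔT/R = 657 × (67.4 − 0.907) / 30.59 = 1428 BTU/h

1430 BTU/h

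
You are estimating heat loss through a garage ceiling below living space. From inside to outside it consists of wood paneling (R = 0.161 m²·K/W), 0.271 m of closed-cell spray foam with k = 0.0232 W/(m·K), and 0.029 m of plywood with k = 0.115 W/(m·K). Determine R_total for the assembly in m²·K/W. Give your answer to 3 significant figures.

12.1 m²·K/W

0.271/0.0232 = 11.68
0.029/0.115 = 0.2522
R_total = 0.161 + 11.68 + 0.2522 = 12.09 m²·K/W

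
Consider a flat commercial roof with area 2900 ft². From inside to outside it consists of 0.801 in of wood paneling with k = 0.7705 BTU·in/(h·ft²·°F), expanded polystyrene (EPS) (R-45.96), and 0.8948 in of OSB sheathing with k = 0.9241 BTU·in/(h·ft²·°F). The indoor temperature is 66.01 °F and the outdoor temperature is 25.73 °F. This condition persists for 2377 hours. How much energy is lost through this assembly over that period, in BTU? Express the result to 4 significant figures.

0.801/0.7705 = 1.0396
0.8948/0.9241 = 0.96829
R_total = 1.0396 + 45.96 + 0.96829 = 47.968 ft²·°F·h/BTU
Q = 2900 × (66.01 − 25.73) / 47.968 = 2435.2 BTU/h
E = 2435.2 × 2377 = 5788500 BTU

5789000 BTU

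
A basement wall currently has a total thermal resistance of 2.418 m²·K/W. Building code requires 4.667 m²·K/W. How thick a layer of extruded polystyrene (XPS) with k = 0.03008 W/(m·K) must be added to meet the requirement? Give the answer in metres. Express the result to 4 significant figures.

ΔR = 4.667 − 2.418 = 2.249 m²·K/W
L = ΔR × k = 2.249 × 0.03008 = 0.06765 m

0.06765 m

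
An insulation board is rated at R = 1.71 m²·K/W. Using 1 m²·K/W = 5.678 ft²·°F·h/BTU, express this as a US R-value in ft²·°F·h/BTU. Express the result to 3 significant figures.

R_US = 1.71 × 5.678 = 9.709

9.71 ft²·°F·h/BTU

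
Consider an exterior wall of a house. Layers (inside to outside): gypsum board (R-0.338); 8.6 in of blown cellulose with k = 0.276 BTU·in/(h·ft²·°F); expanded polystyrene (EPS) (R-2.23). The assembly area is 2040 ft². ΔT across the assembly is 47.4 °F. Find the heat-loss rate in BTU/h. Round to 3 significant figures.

8.6/0.276 = 31.16
R_total = 0.338 + 31.16 + 2.23 = 33.73 ft²·°F·h/BTU
Q = A·ΔT/R = 2040 × 47.4 / 33.73 = 2867 BTU/h

2870 BTU/h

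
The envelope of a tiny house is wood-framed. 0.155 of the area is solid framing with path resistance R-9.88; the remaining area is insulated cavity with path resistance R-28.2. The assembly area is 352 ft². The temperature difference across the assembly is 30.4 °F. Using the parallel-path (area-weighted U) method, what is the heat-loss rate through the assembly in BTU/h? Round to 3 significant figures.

489 BTU/h

U_eff = 0.845/28.2 + 0.155/9.88 = 0.02996 + 0.01569 = 0.04565
R_eff = 1/U_eff = 21.9 ft²·°F·h/BTU
Q = 352 × 30.4 / 21.9 = 488.5 BTU/h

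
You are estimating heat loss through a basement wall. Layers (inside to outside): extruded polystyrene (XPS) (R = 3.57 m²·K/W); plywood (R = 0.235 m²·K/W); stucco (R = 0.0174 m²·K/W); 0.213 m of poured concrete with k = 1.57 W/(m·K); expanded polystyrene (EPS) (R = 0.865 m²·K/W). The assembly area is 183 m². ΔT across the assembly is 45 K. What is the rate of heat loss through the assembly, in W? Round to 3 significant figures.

0.213/1.57 = 0.1357
R_total = 3.57 + 0.235 + 0.0174 + 0.1357 + 0.865 = 4.823 m²·K/W
Q = A·ΔT/R = 183 × 45 / 4.823 = 1707 W

1710 W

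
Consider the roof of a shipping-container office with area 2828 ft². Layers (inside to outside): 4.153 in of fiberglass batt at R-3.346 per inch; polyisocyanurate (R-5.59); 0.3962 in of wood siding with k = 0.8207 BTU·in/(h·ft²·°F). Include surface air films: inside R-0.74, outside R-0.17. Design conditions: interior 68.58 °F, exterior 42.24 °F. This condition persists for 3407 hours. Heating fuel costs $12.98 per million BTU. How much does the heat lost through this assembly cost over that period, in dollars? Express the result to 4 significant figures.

157.8 dollars

4.153 × 3.346 = 13.896
0.3962/0.8207 = 0.48276
R_total = 0.74 + 13.896 + 5.59 + 0.48276 + 0.17 = 20.879 ft²·°F·h/BTU
Q = 2828 × (68.58 − 42.24) / 20.879 = 3567.7 BTU/h
E = 3567.7 × 3407 = 12155000 BTU
Cost = 12155000/10⁶ × 12.98 = $157.78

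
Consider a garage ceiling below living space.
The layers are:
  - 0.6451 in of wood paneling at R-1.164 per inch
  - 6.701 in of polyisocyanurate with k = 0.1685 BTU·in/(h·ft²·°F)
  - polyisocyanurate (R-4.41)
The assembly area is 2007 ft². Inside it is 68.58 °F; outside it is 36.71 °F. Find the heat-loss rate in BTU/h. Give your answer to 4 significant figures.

1424 BTU/h

0.6451 × 1.164 = 0.7509
6.701/0.1685 = 39.769
R_total = 0.7509 + 39.769 + 4.41 = 44.929 ft²·°F·h/BTU
Q = A·ΔT/R = 2007 × (68.58 − 36.71) / 44.929 = 1423.6 BTU/h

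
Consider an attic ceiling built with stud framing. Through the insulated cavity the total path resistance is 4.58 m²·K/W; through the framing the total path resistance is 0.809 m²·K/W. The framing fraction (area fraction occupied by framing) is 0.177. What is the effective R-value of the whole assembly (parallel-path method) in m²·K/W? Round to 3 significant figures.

2.51 m²·K/W

U_eff = 0.823/4.58 + 0.177/0.809 = 0.1797 + 0.2188 = 0.3985
R_eff = 1/U_eff = 2.51 m²·K/W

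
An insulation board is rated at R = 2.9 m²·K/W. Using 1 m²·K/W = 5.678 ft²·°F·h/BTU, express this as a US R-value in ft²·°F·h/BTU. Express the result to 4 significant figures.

16.47 ft²·°F·h/BTU

R_US = 2.9 × 5.678 = 16.466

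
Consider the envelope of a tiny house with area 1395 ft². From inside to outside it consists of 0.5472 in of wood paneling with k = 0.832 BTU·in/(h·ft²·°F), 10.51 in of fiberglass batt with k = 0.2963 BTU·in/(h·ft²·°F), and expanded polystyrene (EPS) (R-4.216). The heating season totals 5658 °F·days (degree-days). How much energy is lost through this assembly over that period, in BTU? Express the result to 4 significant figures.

0.5472/0.832 = 0.65769
10.51/0.2963 = 35.471
R_total = 0.65769 + 35.471 + 4.216 = 40.344 ft²·°F·h/BTU
E = A × HDD × 24 / R = 1395 × 5658 × 24 / 40.344 = 4695300 BTU

4695000 BTU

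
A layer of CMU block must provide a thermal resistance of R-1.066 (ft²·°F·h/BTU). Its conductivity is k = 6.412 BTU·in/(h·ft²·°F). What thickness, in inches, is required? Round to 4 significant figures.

6.835 in

L = R × k = 1.066 × 6.412 = 6.8352 in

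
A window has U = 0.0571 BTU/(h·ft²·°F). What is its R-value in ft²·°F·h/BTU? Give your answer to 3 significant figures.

R = 1/U = 1/0.0571 = 17.51

17.5 ft²·°F·h/BTU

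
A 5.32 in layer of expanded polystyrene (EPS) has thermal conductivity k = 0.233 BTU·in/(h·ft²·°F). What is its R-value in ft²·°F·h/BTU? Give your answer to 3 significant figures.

22.8 ft²·°F·h/BTU

R = L/k = 5.32/0.233 = 22.83 ft²·°F·h/BTU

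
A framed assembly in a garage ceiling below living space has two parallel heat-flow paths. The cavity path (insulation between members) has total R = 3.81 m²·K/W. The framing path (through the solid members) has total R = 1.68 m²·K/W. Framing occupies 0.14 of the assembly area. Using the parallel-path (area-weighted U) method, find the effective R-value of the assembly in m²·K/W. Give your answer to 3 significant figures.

U_eff = 0.86/3.81 + 0.14/1.68 = 0.2257 + 0.08333 = 0.3091
R_eff = 1/U_eff = 3.236 m²·K/W

3.24 m²·K/W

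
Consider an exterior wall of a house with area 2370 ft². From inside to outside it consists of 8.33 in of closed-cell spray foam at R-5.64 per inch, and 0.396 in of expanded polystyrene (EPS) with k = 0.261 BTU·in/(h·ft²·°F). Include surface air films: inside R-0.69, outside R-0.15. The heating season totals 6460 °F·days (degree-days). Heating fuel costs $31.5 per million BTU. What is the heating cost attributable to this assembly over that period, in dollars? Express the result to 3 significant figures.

235 dollars

8.33 × 5.64 = 46.98
0.396/0.261 = 1.517
R_total = 0.69 + 46.98 + 1.517 + 0.15 = 49.34 ft²·°F·h/BTU
E = A × HDD × 24 / R = 2370 × 6460 × 24 / 49.34 = 7447000 BTU
Cost = 7447000/10⁶ × 31.5 = $234.6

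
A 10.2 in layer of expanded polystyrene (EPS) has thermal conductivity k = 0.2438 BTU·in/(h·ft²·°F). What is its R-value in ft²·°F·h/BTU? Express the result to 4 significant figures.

R = L/k = 10.2/0.2438 = 41.838 ft²·°F·h/BTU

41.84 ft²·°F·h/BTU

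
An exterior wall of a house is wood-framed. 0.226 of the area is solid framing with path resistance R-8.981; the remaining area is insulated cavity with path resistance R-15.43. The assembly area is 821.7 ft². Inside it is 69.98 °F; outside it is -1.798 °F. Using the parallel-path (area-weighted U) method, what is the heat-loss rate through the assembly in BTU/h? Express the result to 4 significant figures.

4443 BTU/h

U_eff = 0.774/15.43 + 0.226/8.981 = 0.050162 + 0.025164 = 0.075326
R_eff = 1/U_eff = 13.276 ft²·°F·h/BTU
Q = 821.7 × (69.98 − (-1.798)) / 13.276 = 4442.7 BTU/h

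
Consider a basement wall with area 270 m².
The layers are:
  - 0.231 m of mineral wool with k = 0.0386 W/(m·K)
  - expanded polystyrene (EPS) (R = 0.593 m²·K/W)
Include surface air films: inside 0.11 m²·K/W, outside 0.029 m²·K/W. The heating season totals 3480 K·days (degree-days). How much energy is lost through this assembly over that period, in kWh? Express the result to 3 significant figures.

3360 kWh

0.231/0.0386 = 5.984
R_total = 0.11 + 5.984 + 0.593 + 0.029 = 6.716 m²·K/W
E = A × HDD × 24 / R / 1000 = 270 × 3480 × 24 / 6.716 / 1000 = 3357 kWh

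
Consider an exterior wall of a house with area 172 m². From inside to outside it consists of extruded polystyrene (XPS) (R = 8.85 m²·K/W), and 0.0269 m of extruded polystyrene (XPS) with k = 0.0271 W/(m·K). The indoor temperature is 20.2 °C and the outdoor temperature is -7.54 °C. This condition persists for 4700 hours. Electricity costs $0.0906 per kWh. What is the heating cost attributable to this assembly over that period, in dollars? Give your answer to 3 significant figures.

206 dollars

0.0269/0.0271 = 0.9926
R_total = 8.85 + 0.9926 = 9.843 m²·K/W
Q = 172 × (20.2 − (-7.54)) / 9.843 = 484.8 W
E = 484.8 W × 4700 h / 1000 = 2278 kWh
Cost = 2278 × 0.0906 = $206.4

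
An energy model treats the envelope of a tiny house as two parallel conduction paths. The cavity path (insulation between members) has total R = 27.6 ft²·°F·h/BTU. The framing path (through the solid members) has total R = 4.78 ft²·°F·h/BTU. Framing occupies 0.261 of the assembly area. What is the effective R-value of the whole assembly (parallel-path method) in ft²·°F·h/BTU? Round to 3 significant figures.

U_eff = 0.739/27.6 + 0.261/4.78 = 0.02678 + 0.0546 = 0.08138
R_eff = 1/U_eff = 12.29 ft²·°F·h/BTU

12.3 ft²·°F·h/BTU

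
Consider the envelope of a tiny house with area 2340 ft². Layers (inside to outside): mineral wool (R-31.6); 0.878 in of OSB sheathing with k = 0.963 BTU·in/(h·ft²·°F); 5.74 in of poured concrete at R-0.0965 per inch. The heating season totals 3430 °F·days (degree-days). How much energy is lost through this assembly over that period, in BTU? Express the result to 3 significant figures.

0.878/0.963 = 0.9117
5.74 × 0.0965 = 0.5539
R_total = 31.6 + 0.9117 + 0.5539 = 33.07 ft²·°F·h/BTU
E = A × HDD × 24 / R = 2340 × 3430 × 24 / 33.07 = 5826000 BTU

5830000 BTU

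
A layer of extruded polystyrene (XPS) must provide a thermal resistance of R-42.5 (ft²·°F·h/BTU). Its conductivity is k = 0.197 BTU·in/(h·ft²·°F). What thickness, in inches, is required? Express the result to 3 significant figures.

L = R × k = 42.5 × 0.197 = 8.373 in

8.37 in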